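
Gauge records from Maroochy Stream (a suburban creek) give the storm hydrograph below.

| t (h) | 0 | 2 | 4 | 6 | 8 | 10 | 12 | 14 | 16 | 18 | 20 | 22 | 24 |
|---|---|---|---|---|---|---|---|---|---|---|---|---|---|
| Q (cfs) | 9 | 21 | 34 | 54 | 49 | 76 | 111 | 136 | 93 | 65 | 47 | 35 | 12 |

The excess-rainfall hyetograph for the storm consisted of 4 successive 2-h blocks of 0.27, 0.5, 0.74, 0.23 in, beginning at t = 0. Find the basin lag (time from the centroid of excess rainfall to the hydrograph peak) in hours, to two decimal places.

Centroid of excess rainfall: t_c = Σ P_i·t̄_i / ΣP_i = 4.0690 h (block centres at 1, 3, 5, 7 h).
Hydrograph peak occurs at t = 14 h, so basin lag t_L = 14 − 4.0690 = 9.93 h.

t_L ≈ 9.93 h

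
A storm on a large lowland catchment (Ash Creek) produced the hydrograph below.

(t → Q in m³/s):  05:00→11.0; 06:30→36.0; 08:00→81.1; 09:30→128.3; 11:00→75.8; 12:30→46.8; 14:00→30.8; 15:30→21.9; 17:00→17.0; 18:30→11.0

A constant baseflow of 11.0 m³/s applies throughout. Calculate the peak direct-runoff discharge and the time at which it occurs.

Subtracting baseflow gives direct-runoff ordinates: 0.0, 25.0, 70.1, 117.3, 64.8, 35.8, 19.8, 10.9, 6.0, 0.0 m³/s.
The maximum is 117.3 m³/s, occurring at the reading for t = 09:30.

Q_p = 117.3 m³/s at t = 09:30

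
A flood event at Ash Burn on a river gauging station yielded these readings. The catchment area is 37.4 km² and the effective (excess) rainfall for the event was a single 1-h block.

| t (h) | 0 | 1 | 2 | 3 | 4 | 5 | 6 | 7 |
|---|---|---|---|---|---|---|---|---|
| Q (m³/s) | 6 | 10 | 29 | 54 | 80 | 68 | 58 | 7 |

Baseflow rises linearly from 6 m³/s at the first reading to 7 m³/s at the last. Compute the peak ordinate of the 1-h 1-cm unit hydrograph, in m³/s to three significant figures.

Direct runoff: 0.00, 3.86, 22.71, 47.57, 73.43, 61.29, 51.14, 0.00 m³/s; ΣQ_DR = 260.0 m³/s, peak = 73.43 m³/s.
Runoff depth d = ΣQ_DR·Δt / A = 260.0 × 3600 / (37.4 km²) = 25.03 mm.
The 1-cm UH is the DRH scaled by (10 mm)/d, so U_p = 73.43 × 10/25.03 = 29.3 m³/s.

U_p ≈ 29.3 m³/s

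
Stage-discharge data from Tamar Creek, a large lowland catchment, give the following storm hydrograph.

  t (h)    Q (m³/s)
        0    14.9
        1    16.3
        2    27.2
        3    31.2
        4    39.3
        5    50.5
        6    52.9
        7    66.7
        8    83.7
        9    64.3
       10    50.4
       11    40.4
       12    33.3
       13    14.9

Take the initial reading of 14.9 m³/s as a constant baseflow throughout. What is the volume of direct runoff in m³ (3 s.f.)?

Direct-runoff ordinates (Q − Q_b): 0.0, 1.4, 12.3, 16.3, 24.4, 35.6, 38.0, 51.8, 68.8, 49.4, 35.5, 25.5, 18.4, 0.0 m³/s.
ΣQ_DR = 377.4 m³/s.
With Δt = 1 h = 3600 s, V = ΣQ_DR · Δt = 377.4 × 3600 = 1.36 × 10^6 m³.

V ≈ 1.36 × 10^6 m³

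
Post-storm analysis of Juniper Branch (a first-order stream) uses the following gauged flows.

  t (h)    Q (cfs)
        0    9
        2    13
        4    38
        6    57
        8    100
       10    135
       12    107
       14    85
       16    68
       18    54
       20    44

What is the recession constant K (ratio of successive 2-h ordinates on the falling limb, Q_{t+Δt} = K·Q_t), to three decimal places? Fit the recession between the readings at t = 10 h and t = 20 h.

K ≈ 0.799

Using the recession-limb readings at t = 10 h and t = 20 h: Q falls from 135 to 44 cfs over 5 intervals.
K = (Q₂/Q₁)^(1/5) = (44/135)^(1/5) = 0.799.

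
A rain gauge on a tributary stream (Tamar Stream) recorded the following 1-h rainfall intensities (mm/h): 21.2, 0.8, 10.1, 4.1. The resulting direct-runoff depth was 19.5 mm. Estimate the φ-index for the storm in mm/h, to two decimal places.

φ ≈ 5.90 mm/h

Only the 2 blocks with intensity above φ contribute runoff: 21.2, 10.1 mm/h.
Σ(I−φ)·Δt = d  ⇒  (21.2+10.1 − 2φ)·1 = 19.5
φ = (31.30 − 19.5/1) / 2 = 5.90 mm/h.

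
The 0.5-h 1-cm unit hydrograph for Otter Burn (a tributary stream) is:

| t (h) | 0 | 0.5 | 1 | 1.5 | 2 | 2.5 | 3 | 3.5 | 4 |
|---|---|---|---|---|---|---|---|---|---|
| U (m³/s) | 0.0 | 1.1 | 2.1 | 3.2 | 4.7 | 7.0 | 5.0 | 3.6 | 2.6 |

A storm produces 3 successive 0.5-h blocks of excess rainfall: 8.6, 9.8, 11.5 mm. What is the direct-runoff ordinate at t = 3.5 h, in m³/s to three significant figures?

By discrete convolution, Q_j = Σ (P_i / 10 mm) · U_{j−i}.
At t = 3.5 h (j=7): Q = (8.6/10)·3.6 + (9.8/10)·5.0 + (11.5/10)·7.0 = 16.0 m³/s.

Q ≈ 16.0 m³/s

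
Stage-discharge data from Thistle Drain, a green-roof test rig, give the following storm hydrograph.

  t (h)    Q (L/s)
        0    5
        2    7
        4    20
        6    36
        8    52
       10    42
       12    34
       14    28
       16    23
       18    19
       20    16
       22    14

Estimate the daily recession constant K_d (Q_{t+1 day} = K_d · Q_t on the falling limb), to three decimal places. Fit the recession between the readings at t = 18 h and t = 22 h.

K_d ≈ 0.160

Between t = 18 h and t = 22 h the flow falls from 19 to 14 L/s over 2×2 h = 4 h.
Per-interval ratio K = (14/19)^(1/2) = 0.8584; K_d = K^(24/2) = 0.160.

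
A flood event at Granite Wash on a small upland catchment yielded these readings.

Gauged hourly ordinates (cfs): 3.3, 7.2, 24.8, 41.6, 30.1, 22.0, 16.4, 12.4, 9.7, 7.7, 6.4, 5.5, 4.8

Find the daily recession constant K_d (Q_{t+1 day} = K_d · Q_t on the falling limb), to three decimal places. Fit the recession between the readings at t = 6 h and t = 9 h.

K_d ≈ 0.002

Between t = 6 h and t = 9 h the flow falls from 16.4 to 7.7 cfs over 3×1 h = 3 h.
Per-interval ratio K = (7.7/16.4)^(1/3) = 0.7772; K_d = K^(24/1) = 0.002.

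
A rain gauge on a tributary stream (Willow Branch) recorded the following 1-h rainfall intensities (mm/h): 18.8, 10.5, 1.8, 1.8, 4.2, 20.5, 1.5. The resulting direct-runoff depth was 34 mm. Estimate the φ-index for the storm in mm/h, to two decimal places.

Only the 3 blocks with intensity above φ contribute runoff: 18.8, 10.5, 20.5 mm/h.
Σ(I−φ)·Δt = d  ⇒  (18.8+10.5+20.5 − 3φ)·1 = 34
φ = (49.80 − 34/1) / 3 = 5.27 mm/h.

φ ≈ 5.27 mm/h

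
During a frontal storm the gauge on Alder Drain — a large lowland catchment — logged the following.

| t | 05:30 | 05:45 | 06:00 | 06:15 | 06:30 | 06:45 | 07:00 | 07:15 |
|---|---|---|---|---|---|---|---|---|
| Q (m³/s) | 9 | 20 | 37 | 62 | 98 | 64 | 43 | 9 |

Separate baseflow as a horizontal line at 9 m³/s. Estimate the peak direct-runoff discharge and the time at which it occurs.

Q_p = 89.0 m³/s at t = 06:30

Subtracting baseflow gives direct-runoff ordinates: 0.0, 11.0, 28.0, 53.0, 89.0, 55.0, 34.0, 0.0 m³/s.
The maximum is 89.0 m³/s, occurring at the reading for t = 06:30.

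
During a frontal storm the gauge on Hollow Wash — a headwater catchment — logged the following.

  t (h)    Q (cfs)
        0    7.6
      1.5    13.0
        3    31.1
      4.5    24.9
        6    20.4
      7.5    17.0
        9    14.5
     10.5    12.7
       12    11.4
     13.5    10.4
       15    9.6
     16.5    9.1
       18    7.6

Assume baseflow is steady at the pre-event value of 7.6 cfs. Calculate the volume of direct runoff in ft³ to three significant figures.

V ≈ 4.89 × 10^5 ft³

Direct-runoff ordinates (Q − Q_b): 0.0, 5.4, 23.5, 17.3, 12.8, 9.4, 6.9, 5.1, 3.8, 2.8, 2.0, 1.5, 0.0 cfs.
ΣQ_DR = 90.50 cfs.
With Δt = 1.5 h = 5400 s, V = ΣQ_DR · Δt = 90.50 × 5400 = 4.89 × 10^5 ft³.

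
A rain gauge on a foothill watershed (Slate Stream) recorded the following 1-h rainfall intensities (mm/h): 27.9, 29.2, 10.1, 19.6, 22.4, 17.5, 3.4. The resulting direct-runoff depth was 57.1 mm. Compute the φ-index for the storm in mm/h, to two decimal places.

Only the 5 blocks with intensity above φ contribute runoff: 27.9, 29.2, 19.6, 22.4, 17.5 mm/h.
Σ(I−φ)·Δt = d  ⇒  (27.9+29.2+19.6+22.4+17.5 − 5φ)·1 = 57.1
φ = (116.6 − 57.1/1) / 5 = 11.90 mm/h.

φ ≈ 11.90 mm/h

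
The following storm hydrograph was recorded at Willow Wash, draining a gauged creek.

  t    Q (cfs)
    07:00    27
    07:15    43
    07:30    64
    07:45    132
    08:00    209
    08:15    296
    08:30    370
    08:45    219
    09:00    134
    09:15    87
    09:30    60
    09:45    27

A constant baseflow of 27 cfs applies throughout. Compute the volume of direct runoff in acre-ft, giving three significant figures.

Direct-runoff ordinates (Q − Q_b): 0.0, 16.0, 37.0, 105.0, 182.0, 269.0, 343.0, 192.0, 107.0, 60.0, 33.0, 0.0 cfs.
ΣQ_DR = 1344 cfs.
With Δt = 0.25 h = 900 s, V = ΣQ_DR · Δt = 1344 × 900 = 1.21 × 10^6 ft³ = 27.8 acre-ft.

V ≈ 27.8 acre-ft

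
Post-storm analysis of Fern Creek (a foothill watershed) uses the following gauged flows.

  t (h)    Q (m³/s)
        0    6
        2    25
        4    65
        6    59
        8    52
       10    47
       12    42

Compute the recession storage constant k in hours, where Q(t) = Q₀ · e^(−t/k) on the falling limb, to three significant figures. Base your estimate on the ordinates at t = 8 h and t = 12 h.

k ≈ 18.7 h

On the falling limb, Q drops from 52 to 42 m³/s between t = 8 h and t = 12 h (Δt = 4 h).
k = −Δt / ln(Q₂/Q₁) = −4 / ln(42/52) = 18.7 h.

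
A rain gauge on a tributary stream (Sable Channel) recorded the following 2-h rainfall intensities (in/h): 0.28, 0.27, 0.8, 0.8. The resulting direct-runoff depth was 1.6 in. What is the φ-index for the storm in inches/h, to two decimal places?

φ ≈ 0.40 in/h

Only the 2 blocks with intensity above φ contribute runoff: 0.8, 0.8 in/h.
Σ(I−φ)·Δt = d  ⇒  (0.8+0.8 − 2φ)·2 = 1.6
φ = (1.600 − 1.6/2) / 2 = 0.40 in/h.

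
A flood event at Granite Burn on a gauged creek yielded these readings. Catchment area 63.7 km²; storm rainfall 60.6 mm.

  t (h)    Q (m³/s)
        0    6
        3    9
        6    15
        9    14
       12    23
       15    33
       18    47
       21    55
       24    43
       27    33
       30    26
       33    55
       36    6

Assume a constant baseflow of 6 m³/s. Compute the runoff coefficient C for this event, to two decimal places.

C ≈ 0.80

ΣQ_DR = 287.0 m³/s; V = ΣQ_DR·Δt = 3.100 × 10^6 m³.
Runoff depth d = V / A = 48.66 mm.
C = d / P = 48.66 / 60.6 = 0.80.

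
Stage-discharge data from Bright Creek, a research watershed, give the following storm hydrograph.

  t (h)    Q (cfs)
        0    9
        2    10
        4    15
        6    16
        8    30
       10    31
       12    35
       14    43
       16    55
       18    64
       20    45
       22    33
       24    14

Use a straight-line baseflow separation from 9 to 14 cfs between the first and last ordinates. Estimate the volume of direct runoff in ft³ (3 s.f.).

Direct-runoff ordinates (Q − Q_b): 0.00, 0.58, 5.17, 5.75, 19.33, 19.92, 23.50, 31.08, 42.67, 51.25, 31.83, 19.42, 0.00 cfs.
ΣQ_DR = 250.5 cfs.
With Δt = 2 h = 7200 s, V = ΣQ_DR · Δt = 250.5 × 7200 = 1.80 × 10^6 ft³.

V ≈ 1.80 × 10^6 ft³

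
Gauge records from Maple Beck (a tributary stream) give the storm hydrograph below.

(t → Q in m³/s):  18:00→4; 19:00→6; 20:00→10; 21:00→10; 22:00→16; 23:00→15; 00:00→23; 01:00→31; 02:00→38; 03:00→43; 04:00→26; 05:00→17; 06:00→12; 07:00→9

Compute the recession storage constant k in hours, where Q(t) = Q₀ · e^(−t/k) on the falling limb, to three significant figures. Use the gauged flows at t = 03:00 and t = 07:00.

k ≈ 2.56 h

On the falling limb, Q drops from 43 to 9 m³/s between t = 03:00 and t = 07:00 (Δt = 4 h).
k = −Δt / ln(Q₂/Q₁) = −4 / ln(9/43) = 2.56 h.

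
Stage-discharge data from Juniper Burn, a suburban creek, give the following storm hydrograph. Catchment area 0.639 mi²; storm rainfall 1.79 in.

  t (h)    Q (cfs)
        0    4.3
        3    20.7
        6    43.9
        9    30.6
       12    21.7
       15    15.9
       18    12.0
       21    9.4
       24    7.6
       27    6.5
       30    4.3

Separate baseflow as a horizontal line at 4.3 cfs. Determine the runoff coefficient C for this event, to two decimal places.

ΣQ_DR = 129.6 cfs; V = ΣQ_DR·Δt = 1.400 × 10^6 ft³.
Runoff depth d = V / A = 0.9428 in.
C = d / P = 0.9428 / 1.79 = 0.53.

C ≈ 0.53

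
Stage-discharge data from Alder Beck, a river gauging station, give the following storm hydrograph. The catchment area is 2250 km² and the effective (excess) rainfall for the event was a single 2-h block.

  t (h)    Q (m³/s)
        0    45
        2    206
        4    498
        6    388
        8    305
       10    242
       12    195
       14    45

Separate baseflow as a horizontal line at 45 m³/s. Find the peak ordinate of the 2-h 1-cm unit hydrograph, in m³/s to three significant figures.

Direct runoff: 0.0, 161.0, 453.0, 343.0, 260.0, 197.0, 150.0, 0.0 m³/s; ΣQ_DR = 1564 m³/s, peak = 453.0 m³/s.
Runoff depth d = ΣQ_DR·Δt / A = 1564 × 7200 / (2250 km²) = 5.005 mm.
The 1-cm UH is the DRH scaled by (10 mm)/d, so U_p = 453.0 × 10/5.005 = 905 m³/s.

U_p ≈ 905 m³/s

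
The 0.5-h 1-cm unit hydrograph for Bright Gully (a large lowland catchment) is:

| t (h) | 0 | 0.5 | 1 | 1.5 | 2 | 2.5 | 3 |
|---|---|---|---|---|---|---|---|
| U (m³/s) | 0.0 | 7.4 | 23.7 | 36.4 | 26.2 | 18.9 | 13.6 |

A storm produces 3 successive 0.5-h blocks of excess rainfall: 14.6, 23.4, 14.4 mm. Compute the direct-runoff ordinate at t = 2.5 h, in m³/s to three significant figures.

By discrete convolution, Q_j = Σ (P_i / 10 mm) · U_{j−i}.
At t = 2.5 h (j=5): Q = (14.6/10)·18.9 + (23.4/10)·26.2 + (14.4/10)·36.4 = 141 m³/s.

Q ≈ 141 m³/s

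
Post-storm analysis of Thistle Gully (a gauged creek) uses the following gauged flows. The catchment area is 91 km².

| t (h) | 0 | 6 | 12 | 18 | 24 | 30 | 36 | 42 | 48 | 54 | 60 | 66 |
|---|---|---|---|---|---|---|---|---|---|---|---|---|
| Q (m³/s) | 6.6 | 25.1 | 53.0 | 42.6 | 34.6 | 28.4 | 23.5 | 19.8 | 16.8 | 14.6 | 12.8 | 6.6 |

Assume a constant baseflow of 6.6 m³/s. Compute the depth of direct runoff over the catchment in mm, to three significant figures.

Direct runoff: 0.0, 18.5, 46.4, 36.0, 28.0, 21.8, 16.9, 13.2, 10.2, 8.0, 6.2, 0.0 m³/s; ΣQ_DR = 205.2 m³/s.
V = ΣQ_DR · Δt = 205.2 × 21600 s = 4.432 × 10^6 m³.
Over A = 91 km², depth = V / A = 48.7 mm.

d ≈ 48.7 mm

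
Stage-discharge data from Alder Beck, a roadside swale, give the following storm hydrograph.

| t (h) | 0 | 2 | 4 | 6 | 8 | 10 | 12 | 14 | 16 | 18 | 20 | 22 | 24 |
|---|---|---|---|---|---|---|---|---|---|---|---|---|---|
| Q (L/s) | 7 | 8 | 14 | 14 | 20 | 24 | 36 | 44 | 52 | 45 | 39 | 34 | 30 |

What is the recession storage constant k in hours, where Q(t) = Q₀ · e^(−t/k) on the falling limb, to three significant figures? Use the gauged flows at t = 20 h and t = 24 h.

k ≈ 15.2 h

On the falling limb, Q drops from 39 to 30 L/s between t = 20 h and t = 24 h (Δt = 4 h).
k = −Δt / ln(Q₂/Q₁) = −4 / ln(30/39) = 15.2 h.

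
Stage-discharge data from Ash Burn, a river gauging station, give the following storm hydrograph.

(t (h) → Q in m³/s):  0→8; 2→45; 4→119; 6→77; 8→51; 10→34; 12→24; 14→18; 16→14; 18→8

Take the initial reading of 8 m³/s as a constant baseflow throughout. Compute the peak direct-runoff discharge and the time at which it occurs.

Subtracting baseflow gives direct-runoff ordinates: 0.0, 37.0, 111.0, 69.0, 43.0, 26.0, 16.0, 10.0, 6.0, 0.0 m³/s.
The maximum is 111.0 m³/s, occurring at the reading for t = 4 h.

Q_p = 111.0 m³/s at t = 4 h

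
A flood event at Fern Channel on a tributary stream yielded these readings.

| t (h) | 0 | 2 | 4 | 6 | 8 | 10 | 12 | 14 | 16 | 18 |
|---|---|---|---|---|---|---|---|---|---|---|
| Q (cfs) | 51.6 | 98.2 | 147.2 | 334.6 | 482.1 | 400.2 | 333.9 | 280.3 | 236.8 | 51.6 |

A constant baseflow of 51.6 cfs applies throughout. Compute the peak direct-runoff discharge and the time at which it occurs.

Subtracting baseflow gives direct-runoff ordinates: 0.0, 46.6, 95.6, 283.0, 430.5, 348.6, 282.3, 228.7, 185.2, 0.0 cfs.
The maximum is 430.5 cfs, occurring at the reading for t = 8 h.

Q_p = 430.5 cfs at t = 8 h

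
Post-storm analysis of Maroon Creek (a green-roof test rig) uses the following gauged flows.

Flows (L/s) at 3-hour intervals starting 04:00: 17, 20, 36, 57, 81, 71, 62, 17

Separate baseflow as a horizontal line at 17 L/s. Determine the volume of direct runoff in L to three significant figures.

V ≈ 2.43 × 10^6 L

Direct-runoff ordinates (Q − Q_b): 0.0, 3.0, 19.0, 40.0, 64.0, 54.0, 45.0, 0.0 L/s.
ΣQ_DR = 225.0 L/s.
With Δt = 3 h = 10800 s, V = ΣQ_DR · Δt = 225.0 × 10800 = 2.43 × 10^6 L.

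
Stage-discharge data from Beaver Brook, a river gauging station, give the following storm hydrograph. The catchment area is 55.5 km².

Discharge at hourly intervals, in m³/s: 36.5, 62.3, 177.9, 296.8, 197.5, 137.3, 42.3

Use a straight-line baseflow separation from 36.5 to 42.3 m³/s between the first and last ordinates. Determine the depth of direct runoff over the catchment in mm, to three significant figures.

d ≈ 43.8 mm

Direct runoff: 0.00, 24.83, 139.47, 257.40, 157.13, 95.97, 0.00 m³/s; ΣQ_DR = 674.8 m³/s.
V = ΣQ_DR · Δt = 674.8 × 3600 s = 2.429 × 10^6 m³.
Over A = 55.5 km², depth = V / A = 43.8 mm.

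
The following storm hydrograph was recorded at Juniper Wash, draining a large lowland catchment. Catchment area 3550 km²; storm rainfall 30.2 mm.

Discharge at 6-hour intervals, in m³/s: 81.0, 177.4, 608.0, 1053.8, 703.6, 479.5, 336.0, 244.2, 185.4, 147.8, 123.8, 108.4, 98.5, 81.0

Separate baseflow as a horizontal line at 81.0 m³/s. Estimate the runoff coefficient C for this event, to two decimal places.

ΣQ_DR = 3294 m³/s; V = ΣQ_DR·Δt = 7.116 × 10^7 m³.
Runoff depth d = V / A = 20.04 mm.
C = d / P = 20.04 / 30.2 = 0.66.

C ≈ 0.66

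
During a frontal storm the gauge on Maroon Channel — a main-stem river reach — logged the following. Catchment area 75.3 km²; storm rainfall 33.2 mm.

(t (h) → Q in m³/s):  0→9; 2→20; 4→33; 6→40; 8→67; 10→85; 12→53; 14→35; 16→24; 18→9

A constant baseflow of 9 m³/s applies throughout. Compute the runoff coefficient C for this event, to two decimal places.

C ≈ 0.82

ΣQ_DR = 285.0 m³/s; V = ΣQ_DR·Δt = 2.052 × 10^6 m³.
Runoff depth d = V / A = 27.25 mm.
C = d / P = 27.25 / 33.2 = 0.82.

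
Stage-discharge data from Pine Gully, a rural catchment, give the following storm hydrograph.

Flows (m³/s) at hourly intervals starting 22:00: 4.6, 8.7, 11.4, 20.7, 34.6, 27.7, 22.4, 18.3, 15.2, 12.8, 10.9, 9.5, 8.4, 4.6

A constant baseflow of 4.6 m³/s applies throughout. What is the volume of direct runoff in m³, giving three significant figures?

Direct-runoff ordinates (Q − Q_b): 0.0, 4.1, 6.8, 16.1, 30.0, 23.1, 17.8, 13.7, 10.6, 8.2, 6.3, 4.9, 3.8, 0.0 m³/s.
ΣQ_DR = 145.4 m³/s.
With Δt = 1 h = 3600 s, V = ΣQ_DR · Δt = 145.4 × 3600 = 5.23 × 10^5 m³.

V ≈ 5.23 × 10^5 m³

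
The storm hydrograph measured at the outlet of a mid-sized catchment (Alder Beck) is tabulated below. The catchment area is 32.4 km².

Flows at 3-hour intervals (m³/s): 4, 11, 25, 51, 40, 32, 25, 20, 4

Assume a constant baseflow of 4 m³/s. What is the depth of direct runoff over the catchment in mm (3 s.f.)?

d ≈ 58.7 mm

Direct runoff: 0.0, 7.0, 21.0, 47.0, 36.0, 28.0, 21.0, 16.0, 0.0 m³/s; ΣQ_DR = 176.0 m³/s.
V = ΣQ_DR · Δt = 176.0 × 10800 s = 1.901 × 10^6 m³.
Over A = 32.4 km², depth = V / A = 58.7 mm.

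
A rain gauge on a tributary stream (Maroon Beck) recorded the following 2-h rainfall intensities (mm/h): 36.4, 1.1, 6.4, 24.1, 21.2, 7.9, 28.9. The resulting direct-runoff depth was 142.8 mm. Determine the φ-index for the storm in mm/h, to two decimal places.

Only the 4 blocks with intensity above φ contribute runoff: 36.4, 24.1, 21.2, 28.9 mm/h.
Σ(I−φ)·Δt = d  ⇒  (36.4+24.1+21.2+28.9 − 4φ)·2 = 142.8
φ = (110.6 − 142.8/2) / 4 = 9.80 mm/h.

φ ≈ 9.80 mm/h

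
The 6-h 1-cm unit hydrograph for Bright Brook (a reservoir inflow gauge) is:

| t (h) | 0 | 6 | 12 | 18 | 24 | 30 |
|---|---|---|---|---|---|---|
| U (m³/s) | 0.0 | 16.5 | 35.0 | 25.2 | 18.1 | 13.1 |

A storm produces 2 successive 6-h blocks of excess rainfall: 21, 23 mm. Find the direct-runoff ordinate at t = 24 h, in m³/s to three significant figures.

By discrete convolution, Q_j = Σ (P_i / 10 mm) · U_{j−i}.
At t = 24 h (j=4): Q = (21/10)·18.1 + (23/10)·25.2 = 96.0 m³/s.

Q ≈ 96.0 m³/s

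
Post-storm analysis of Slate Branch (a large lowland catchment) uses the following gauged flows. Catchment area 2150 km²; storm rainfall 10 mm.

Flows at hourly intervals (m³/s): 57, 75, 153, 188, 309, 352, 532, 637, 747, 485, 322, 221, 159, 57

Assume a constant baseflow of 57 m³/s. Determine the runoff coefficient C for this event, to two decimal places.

C ≈ 0.59

ΣQ_DR = 3496 m³/s; V = ΣQ_DR·Δt = 1.259 × 10^7 m³.
Runoff depth d = V / A = 5.854 mm.
C = d / P = 5.854 / 10 = 0.59.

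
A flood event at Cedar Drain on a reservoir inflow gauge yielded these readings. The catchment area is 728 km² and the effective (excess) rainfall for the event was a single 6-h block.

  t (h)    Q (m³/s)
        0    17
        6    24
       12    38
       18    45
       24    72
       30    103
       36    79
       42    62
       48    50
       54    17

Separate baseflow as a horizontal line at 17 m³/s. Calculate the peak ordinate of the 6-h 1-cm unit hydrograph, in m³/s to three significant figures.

U_p ≈ 86.0 m³/s

Direct runoff: 0.0, 7.0, 21.0, 28.0, 55.0, 86.0, 62.0, 45.0, 33.0, 0.0 m³/s; ΣQ_DR = 337.0 m³/s, peak = 86.0 m³/s.
Runoff depth d = ΣQ_DR·Δt / A = 337.0 × 21600 / (728 km²) = 9.999 mm.
The 1-cm UH is the DRH scaled by (10 mm)/d, so U_p = 86.0 × 10/9.999 = 86.0 m³/s.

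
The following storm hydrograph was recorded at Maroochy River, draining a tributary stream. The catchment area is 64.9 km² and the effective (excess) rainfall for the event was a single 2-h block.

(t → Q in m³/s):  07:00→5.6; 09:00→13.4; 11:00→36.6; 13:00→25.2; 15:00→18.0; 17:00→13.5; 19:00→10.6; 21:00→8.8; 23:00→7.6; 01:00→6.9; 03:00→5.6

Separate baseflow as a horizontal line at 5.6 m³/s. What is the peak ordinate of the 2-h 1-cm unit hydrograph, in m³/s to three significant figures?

Direct runoff: 0.0, 7.8, 31.0, 19.6, 12.4, 7.9, 5.0, 3.2, 2.0, 1.3, 0.0 m³/s; ΣQ_DR = 90.20 m³/s, peak = 31.0 m³/s.
Runoff depth d = ΣQ_DR·Δt / A = 90.20 × 7200 / (64.9 km²) = 10.01 mm.
The 1-cm UH is the DRH scaled by (10 mm)/d, so U_p = 31.0 × 10/10.01 = 31.0 m³/s.

U_p ≈ 31.0 m³/s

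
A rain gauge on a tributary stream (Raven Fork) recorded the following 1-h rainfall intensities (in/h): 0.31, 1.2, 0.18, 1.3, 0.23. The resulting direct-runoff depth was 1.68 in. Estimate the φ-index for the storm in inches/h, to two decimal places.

Only the 2 blocks with intensity above φ contribute runoff: 1.2, 1.3 in/h.
Σ(I−φ)·Δt = d  ⇒  (1.2+1.3 − 2φ)·1 = 1.68
φ = (2.500 − 1.68/1) / 2 = 0.41 in/h.

φ ≈ 0.41 in/h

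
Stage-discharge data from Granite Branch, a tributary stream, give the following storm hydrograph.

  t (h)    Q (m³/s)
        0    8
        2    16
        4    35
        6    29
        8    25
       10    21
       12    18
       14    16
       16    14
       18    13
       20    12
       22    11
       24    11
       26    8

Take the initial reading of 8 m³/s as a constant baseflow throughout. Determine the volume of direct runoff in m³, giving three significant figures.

Direct-runoff ordinates (Q − Q_b): 0.0, 8.0, 27.0, 21.0, 17.0, 13.0, 10.0, 8.0, 6.0, 5.0, 4.0, 3.0, 3.0, 0.0 m³/s.
ΣQ_DR = 125.0 m³/s.
With Δt = 2 h = 7200 s, V = ΣQ_DR · Δt = 125.0 × 7200 = 9.00 × 10^5 m³.

V ≈ 9.00 × 10^5 m³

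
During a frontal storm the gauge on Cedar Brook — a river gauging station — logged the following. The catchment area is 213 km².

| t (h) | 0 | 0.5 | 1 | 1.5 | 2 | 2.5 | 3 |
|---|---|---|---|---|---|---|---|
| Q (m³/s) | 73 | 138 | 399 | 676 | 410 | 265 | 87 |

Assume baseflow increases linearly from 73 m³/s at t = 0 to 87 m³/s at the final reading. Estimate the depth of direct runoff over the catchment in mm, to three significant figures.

d ≈ 12.6 mm

Direct runoff: 0.00, 62.67, 321.33, 596.00, 327.67, 180.33, 0.00 m³/s; ΣQ_DR = 1488 m³/s.
V = ΣQ_DR · Δt = 1488 × 1800 s = 2.678 × 10^6 m³.
Over A = 213 km², depth = V / A = 12.6 mm.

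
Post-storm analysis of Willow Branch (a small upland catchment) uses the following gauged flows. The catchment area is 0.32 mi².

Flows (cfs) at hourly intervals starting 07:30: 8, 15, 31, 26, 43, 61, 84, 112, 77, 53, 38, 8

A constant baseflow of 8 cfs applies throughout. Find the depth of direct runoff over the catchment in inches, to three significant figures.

Direct runoff: 0.0, 7.0, 23.0, 18.0, 35.0, 53.0, 76.0, 104.0, 69.0, 45.0, 30.0, 0.0 cfs; ΣQ_DR = 460.0 cfs.
V = ΣQ_DR · Δt = 460.0 × 3600 s = 1.656 × 10^6 ft³.
Over A = 0.32 mi², depth = V / A = 2.23 in.

d ≈ 2.23 in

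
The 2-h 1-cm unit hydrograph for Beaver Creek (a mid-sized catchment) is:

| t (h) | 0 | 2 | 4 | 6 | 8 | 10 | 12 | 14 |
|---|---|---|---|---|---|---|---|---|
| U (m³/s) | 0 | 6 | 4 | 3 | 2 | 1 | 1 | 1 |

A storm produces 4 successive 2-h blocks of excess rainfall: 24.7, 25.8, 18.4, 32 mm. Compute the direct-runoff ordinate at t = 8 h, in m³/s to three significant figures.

By discrete convolution, Q_j = Σ (P_i / 10 mm) · U_{j−i}.
At t = 8 h (j=4): Q = (24.7/10)·2 + (25.8/10)·3 + (18.4/10)·4 + (32/10)·6 = 39.2 m³/s.

Q ≈ 39.2 m³/s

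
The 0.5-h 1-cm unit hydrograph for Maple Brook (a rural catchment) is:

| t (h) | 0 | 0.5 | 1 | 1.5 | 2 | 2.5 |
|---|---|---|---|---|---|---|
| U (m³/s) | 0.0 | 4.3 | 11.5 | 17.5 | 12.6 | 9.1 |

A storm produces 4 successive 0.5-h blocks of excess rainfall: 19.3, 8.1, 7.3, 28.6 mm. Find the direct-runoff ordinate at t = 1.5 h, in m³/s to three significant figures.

Q ≈ 46.2 m³/s

By discrete convolution, Q_j = Σ (P_i / 10 mm) · U_{j−i}.
At t = 1.5 h (j=3): Q = (19.3/10)·17.5 + (8.1/10)·11.5 + (7.3/10)·4.3 + (28.6/10)·0.0 = 46.2 m³/s.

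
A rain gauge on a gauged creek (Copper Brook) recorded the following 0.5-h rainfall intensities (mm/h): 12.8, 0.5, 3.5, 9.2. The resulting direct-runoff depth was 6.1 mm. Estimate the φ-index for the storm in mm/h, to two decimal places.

Only the 2 blocks with intensity above φ contribute runoff: 12.8, 9.2 mm/h.
Σ(I−φ)·Δt = d  ⇒  (12.8+9.2 − 2φ)·0.5 = 6.1
φ = (22.00 − 6.1/0.5) / 2 = 4.90 mm/h.

φ ≈ 4.90 mm/h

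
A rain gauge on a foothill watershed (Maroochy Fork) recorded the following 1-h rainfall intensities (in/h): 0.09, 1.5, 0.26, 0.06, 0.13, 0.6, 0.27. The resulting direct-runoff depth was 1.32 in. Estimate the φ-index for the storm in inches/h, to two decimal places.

φ ≈ 0.39 in/h

Only the 2 blocks with intensity above φ contribute runoff: 1.5, 0.6 in/h.
Σ(I−φ)·Δt = d  ⇒  (1.5+0.6 − 2φ)·1 = 1.32
φ = (2.100 − 1.32/1) / 2 = 0.39 in/h.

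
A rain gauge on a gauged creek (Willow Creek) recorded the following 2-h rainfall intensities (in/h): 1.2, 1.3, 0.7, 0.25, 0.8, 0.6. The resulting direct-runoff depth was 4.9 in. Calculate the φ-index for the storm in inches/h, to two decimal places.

Only the 5 blocks with intensity above φ contribute runoff: 1.2, 1.3, 0.7, 0.8, 0.6 in/h.
Σ(I−φ)·Δt = d  ⇒  (1.2+1.3+0.7+0.8+0.6 − 5φ)·2 = 4.9
φ = (4.600 − 4.9/2) / 5 = 0.43 in/h.

φ ≈ 0.43 in/h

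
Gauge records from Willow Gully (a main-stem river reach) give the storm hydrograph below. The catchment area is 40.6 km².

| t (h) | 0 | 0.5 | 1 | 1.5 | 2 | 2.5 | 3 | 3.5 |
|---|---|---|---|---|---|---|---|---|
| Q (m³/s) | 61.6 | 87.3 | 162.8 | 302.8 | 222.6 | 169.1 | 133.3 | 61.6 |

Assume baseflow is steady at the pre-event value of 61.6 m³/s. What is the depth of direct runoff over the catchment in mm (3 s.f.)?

d ≈ 31.4 mm

Direct runoff: 0.0, 25.7, 101.2, 241.2, 161.0, 107.5, 71.7, 0.0 m³/s; ΣQ_DR = 708.3 m³/s.
V = ΣQ_DR · Δt = 708.3 × 1800 s = 1.275 × 10^6 m³.
Over A = 40.6 km², depth = V / A = 31.4 mm.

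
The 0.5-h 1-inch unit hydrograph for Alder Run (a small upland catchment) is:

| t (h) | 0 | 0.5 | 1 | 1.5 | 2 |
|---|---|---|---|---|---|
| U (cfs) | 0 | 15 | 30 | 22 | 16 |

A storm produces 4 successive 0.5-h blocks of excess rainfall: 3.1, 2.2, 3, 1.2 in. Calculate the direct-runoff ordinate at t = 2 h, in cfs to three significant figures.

Q ≈ 206 cfs

By discrete convolution, Q_j = Σ (P_i / 1 in) · U_{j−i}.
At t = 2 h (j=4): Q = (3.1/1)·16 + (2.2/1)·22 + (3/1)·30 + (1.2/1)·15 = 206 cfs.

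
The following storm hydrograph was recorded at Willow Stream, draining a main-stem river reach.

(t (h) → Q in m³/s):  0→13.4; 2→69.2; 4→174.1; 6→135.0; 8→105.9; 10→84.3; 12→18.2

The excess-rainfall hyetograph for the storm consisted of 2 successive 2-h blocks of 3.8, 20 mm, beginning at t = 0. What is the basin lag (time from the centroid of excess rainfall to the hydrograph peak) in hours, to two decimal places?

Centroid of excess rainfall: t_c = Σ P_i·t̄_i / ΣP_i = 2.6807 h (block centres at 1, 3 h).
Hydrograph peak occurs at t = 4 h, so basin lag t_L = 4 − 2.6807 = 1.32 h.

t_L ≈ 1.32 h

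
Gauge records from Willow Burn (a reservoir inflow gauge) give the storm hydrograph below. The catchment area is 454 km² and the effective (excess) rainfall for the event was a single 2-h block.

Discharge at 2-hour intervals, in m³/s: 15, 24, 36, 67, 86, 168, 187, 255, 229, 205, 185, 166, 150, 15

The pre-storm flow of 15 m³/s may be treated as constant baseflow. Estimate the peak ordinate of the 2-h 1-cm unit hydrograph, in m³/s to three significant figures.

U_p ≈ 95.9 m³/s

Direct runoff: 0.0, 9.0, 21.0, 52.0, 71.0, 153.0, 172.0, 240.0, 214.0, 190.0, 170.0, 151.0, 135.0, 0.0 m³/s; ΣQ_DR = 1578 m³/s, peak = 240.0 m³/s.
Runoff depth d = ΣQ_DR·Δt / A = 1578 × 7200 / (454 km²) = 25.03 mm.
The 1-cm UH is the DRH scaled by (10 mm)/d, so U_p = 240.0 × 10/25.03 = 95.9 m³/s.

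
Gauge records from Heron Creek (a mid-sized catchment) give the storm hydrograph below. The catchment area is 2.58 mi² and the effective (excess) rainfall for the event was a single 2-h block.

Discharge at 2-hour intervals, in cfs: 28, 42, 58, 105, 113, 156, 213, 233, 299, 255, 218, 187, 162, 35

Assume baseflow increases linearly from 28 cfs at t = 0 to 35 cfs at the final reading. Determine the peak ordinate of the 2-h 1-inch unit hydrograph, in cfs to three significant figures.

U_p ≈ 134 cfs

Direct runoff: 0.00, 13.46, 28.92, 75.38, 82.85, 125.31, 181.77, 201.23, 266.69, 222.15, 184.62, 153.08, 127.54, 0.00 cfs; ΣQ_DR = 1663 cfs, peak = 266.69 cfs.
Runoff depth d = ΣQ_DR·Δt / A = 1663 × 7200 / (2.58 mi²) = 1.998 in.
The 1-inch UH is the DRH scaled by (1 in)/d, so U_p = 266.69 × 1/1.998 = 134 cfs.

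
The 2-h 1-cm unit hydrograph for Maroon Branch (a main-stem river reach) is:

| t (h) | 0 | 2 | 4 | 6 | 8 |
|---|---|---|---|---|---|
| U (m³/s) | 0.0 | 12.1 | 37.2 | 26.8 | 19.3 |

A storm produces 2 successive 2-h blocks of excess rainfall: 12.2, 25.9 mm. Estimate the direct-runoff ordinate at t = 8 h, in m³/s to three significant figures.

Q ≈ 93.0 m³/s

By discrete convolution, Q_j = Σ (P_i / 10 mm) · U_{j−i}.
At t = 8 h (j=4): Q = (12.2/10)·19.3 + (25.9/10)·26.8 = 93.0 m³/s.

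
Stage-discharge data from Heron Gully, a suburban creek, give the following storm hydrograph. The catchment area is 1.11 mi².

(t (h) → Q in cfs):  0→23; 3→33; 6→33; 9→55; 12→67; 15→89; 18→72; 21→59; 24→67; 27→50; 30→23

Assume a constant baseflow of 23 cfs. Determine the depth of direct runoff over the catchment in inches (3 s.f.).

d ≈ 1.33 in

Direct runoff: 0.0, 10.0, 10.0, 32.0, 44.0, 66.0, 49.0, 36.0, 44.0, 27.0, 0.0 cfs; ΣQ_DR = 318.0 cfs.
V = ΣQ_DR · Δt = 318.0 × 10800 s = 3.434 × 10^6 ft³.
Over A = 1.11 mi², depth = V / A = 1.33 in.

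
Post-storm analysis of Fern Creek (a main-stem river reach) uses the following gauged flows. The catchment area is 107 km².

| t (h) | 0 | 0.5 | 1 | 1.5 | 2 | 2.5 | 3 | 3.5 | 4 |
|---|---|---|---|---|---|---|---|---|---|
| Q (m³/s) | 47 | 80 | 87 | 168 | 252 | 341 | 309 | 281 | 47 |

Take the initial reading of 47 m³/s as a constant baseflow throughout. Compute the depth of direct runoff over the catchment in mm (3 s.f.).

d ≈ 20.0 mm

Direct runoff: 0.0, 33.0, 40.0, 121.0, 205.0, 294.0, 262.0, 234.0, 0.0 m³/s; ΣQ_DR = 1189 m³/s.
V = ΣQ_DR · Δt = 1189 × 1800 s = 2.140 × 10^6 m³.
Over A = 107 km², depth = V / A = 20.0 mm.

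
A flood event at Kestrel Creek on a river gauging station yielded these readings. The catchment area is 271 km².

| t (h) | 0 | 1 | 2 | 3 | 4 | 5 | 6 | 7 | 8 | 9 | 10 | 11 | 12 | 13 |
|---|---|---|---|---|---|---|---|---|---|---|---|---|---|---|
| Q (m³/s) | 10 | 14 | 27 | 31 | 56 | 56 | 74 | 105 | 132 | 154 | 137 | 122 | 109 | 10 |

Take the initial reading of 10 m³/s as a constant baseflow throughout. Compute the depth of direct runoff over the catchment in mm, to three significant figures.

d ≈ 11.9 mm

Direct runoff: 0.0, 4.0, 17.0, 21.0, 46.0, 46.0, 64.0, 95.0, 122.0, 144.0, 127.0, 112.0, 99.0, 0.0 m³/s; ΣQ_DR = 897.0 m³/s.
V = ΣQ_DR · Δt = 897.0 × 3600 s = 3.229 × 10^6 m³.
Over A = 271 km², depth = V / A = 11.9 mm.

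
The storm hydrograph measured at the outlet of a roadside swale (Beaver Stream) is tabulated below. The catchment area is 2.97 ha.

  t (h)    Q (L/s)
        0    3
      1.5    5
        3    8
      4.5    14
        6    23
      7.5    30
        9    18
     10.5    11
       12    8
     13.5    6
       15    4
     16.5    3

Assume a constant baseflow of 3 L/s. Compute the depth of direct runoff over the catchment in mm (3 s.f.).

Direct runoff: 0.0, 2.0, 5.0, 11.0, 20.0, 27.0, 15.0, 8.0, 5.0, 3.0, 1.0, 0.0 L/s; ΣQ_DR = 97.00 L/s.
V = ΣQ_DR · Δt = 97.00 × 5400 s = 5.238 × 10^5 L.
Over A = 2.97 ha, depth = V / A = 17.6 mm.

d ≈ 17.6 mm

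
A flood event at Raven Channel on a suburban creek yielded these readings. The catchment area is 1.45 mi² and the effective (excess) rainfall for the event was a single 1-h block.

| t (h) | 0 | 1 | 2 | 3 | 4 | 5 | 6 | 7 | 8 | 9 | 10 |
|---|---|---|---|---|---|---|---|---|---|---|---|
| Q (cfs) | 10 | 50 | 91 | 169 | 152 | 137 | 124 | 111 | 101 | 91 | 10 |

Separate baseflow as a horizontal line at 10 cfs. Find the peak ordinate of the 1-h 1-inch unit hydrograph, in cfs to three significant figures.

Direct runoff: 0.0, 40.0, 81.0, 159.0, 142.0, 127.0, 114.0, 101.0, 91.0, 81.0, 0.0 cfs; ΣQ_DR = 936.0 cfs, peak = 159.0 cfs.
Runoff depth d = ΣQ_DR·Δt / A = 936.0 × 3600 / (1.45 mi²) = 1.000 in.
The 1-inch UH is the DRH scaled by (1 in)/d, so U_p = 159.0 × 1/1.000 = 159 cfs.

U_p ≈ 159 cfs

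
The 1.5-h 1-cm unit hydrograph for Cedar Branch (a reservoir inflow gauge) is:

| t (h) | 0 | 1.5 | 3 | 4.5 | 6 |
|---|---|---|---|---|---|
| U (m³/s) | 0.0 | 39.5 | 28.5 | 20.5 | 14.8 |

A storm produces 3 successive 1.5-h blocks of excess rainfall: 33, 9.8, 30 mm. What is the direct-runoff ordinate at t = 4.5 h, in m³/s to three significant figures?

Q ≈ 214 m³/s

By discrete convolution, Q_j = Σ (P_i / 10 mm) · U_{j−i}.
At t = 4.5 h (j=3): Q = (33/10)·20.5 + (9.8/10)·28.5 + (30/10)·39.5 = 214 m³/s.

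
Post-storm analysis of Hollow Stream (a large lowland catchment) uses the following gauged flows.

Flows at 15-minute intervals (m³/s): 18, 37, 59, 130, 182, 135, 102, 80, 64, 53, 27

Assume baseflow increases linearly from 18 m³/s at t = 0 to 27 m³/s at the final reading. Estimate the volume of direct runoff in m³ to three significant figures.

V ≈ 5.76 × 10^5 m³

Direct-runoff ordinates (Q − Q_b): 0.00, 18.10, 39.20, 109.30, 160.40, 112.50, 78.60, 55.70, 38.80, 26.90, 0.00 m³/s.
ΣQ_DR = 639.5 m³/s.
With Δt = 0.25 h = 900 s, V = ΣQ_DR · Δt = 639.5 × 900 = 5.76 × 10^5 m³.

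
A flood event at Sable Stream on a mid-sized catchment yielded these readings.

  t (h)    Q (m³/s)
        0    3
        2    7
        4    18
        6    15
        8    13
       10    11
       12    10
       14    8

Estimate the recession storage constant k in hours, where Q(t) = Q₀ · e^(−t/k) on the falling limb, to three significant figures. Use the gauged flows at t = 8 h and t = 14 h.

k ≈ 12.4 h

On the falling limb, Q drops from 13 to 8 m³/s between t = 8 h and t = 14 h (Δt = 6 h).
k = −Δt / ln(Q₂/Q₁) = −6 / ln(8/13) = 12.4 h.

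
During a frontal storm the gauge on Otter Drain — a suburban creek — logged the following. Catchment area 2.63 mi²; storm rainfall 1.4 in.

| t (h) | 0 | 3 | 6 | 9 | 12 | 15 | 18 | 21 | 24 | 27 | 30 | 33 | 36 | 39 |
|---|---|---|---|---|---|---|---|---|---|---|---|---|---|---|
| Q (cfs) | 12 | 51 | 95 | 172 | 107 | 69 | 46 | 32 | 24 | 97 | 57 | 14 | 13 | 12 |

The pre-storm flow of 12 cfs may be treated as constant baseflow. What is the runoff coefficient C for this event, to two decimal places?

ΣQ_DR = 633.0 cfs; V = ΣQ_DR·Δt = 6.836 × 10^6 ft³.
Runoff depth d = V / A = 1.119 in.
C = d / P = 1.119 / 1.4 = 0.80.

C ≈ 0.80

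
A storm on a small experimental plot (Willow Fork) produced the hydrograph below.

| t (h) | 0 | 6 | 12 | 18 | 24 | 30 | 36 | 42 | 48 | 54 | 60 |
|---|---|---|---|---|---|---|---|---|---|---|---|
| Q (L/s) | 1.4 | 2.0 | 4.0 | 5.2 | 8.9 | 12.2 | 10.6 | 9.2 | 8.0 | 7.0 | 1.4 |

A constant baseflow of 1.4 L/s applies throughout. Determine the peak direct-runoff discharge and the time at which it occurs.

Subtracting baseflow gives direct-runoff ordinates: 0.0, 0.6, 2.6, 3.8, 7.5, 10.8, 9.2, 7.8, 6.6, 5.6, 0.0 L/s.
The maximum is 10.8 L/s, occurring at the reading for t = 30 h.

Q_p = 10.8 L/s at t = 30 h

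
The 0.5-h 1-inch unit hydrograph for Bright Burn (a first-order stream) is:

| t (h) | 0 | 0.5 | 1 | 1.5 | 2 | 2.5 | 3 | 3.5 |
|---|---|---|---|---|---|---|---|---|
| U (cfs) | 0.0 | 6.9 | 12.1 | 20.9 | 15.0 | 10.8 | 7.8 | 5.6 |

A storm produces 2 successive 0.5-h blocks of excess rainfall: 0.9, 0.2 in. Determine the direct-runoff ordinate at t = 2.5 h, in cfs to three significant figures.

Q ≈ 12.7 cfs

By discrete convolution, Q_j = Σ (P_i / 1 in) · U_{j−i}.
At t = 2.5 h (j=5): Q = (0.9/1)·10.8 + (0.2/1)·15.0 = 12.7 cfs.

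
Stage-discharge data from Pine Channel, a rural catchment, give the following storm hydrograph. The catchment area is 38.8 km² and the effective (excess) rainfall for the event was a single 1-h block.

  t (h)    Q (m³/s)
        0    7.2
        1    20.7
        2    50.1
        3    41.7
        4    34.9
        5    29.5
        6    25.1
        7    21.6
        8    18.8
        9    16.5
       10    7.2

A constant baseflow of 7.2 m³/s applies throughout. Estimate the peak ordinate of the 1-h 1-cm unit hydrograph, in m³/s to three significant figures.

U_p ≈ 23.8 m³/s

Direct runoff: 0.0, 13.5, 42.9, 34.5, 27.7, 22.3, 17.9, 14.4, 11.6, 9.3, 0.0 m³/s; ΣQ_DR = 194.1 m³/s, peak = 42.9 m³/s.
Runoff depth d = ΣQ_DR·Δt / A = 194.1 × 3600 / (38.8 km²) = 18.01 mm.
The 1-cm UH is the DRH scaled by (10 mm)/d, so U_p = 42.9 × 10/18.01 = 23.8 m³/s.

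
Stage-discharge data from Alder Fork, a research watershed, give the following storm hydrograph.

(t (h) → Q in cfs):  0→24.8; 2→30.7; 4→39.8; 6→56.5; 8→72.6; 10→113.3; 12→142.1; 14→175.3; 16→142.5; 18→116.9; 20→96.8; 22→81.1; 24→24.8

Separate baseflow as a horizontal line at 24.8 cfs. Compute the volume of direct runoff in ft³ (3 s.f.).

Direct-runoff ordinates (Q − Q_b): 0.0, 5.9, 15.0, 31.7, 47.8, 88.5, 117.3, 150.5, 117.7, 92.1, 72.0, 56.3, 0.0 cfs.
ΣQ_DR = 794.8 cfs.
With Δt = 2 h = 7200 s, V = ΣQ_DR · Δt = 794.8 × 7200 = 5.72 × 10^6 ft³.

V ≈ 5.72 × 10^6 ft³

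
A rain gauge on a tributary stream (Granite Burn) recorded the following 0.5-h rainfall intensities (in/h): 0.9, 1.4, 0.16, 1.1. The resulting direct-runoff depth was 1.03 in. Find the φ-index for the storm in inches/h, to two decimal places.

Only the 3 blocks with intensity above φ contribute runoff: 0.9, 1.4, 1.1 in/h.
Σ(I−φ)·Δt = d  ⇒  (0.9+1.4+1.1 − 3φ)·0.5 = 1.03
φ = (3.400 − 1.03/0.5) / 3 = 0.45 in/h.

φ ≈ 0.45 in/h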